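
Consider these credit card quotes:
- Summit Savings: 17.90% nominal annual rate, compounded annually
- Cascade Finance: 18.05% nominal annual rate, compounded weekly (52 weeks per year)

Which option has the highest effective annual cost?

Summit Savings: compounded annually, EAR = 17.900%
Cascade Finance: (1 + 0.1805/52)^52 − 1 = 19.744%
The highest effective annual rate is Cascade Finance at 19.744%.

Cascade Finance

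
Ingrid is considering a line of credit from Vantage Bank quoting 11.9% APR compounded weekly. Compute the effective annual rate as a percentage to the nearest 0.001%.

12.622%

EAR = (1 + 0.119/52)^52 − 1.
= (1 + 0.002288)^52 − 1 = 1.126217 − 1 = 12.622%.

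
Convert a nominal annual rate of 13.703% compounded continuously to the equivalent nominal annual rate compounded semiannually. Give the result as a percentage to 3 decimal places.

14.183%

EAR under continuous compounding: e^0.13703 − 1 = 0.146863.
Solve (1 + r/2)^2 = 1.146863: r/2 = 1.146863^(1/2) − 1 = 0.070917, so r = 0.141833 = 14.183%.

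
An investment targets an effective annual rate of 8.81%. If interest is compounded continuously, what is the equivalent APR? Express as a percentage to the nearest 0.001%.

Continuous: nominal r satisfies e^r − 1 = 0.0881.
r = ln(1 + 0.0881) = ln(1.0881) = 0.084433 = 8.443%.

8.443%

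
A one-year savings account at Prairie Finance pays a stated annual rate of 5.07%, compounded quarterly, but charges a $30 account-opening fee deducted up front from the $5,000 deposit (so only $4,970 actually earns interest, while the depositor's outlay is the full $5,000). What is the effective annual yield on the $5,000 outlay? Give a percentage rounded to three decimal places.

Value after one year: 4,970 × (1 + 0.0507/4)^4 = 4,970 × 1.051672 = $5,226.81.
Effective yield on the $5,000 outlay: 5,226.81 / 5,000 − 1 = 0.045362 = 4.536%.

4.536%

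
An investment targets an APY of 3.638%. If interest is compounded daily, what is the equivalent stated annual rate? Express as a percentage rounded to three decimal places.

(1 + r/365)^365 − 1 = 0.03638, so 1 + r/365 = 1.03638^(1/365).
r/365 = 0.000098, so r = 0.035736 = 3.574%.

3.574%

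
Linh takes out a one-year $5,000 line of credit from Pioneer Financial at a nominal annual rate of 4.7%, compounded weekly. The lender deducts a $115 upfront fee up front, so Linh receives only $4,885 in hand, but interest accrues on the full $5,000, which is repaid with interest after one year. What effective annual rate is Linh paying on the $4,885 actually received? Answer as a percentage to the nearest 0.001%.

Amount owed after one year: 5,000 × (1 + 0.047/52)^52 = 5,000 × 1.048100 = $5,240.50.
Effective rate on net proceeds: 5,240.50 / 4,885 − 1 = 0.072774 = 7.277%.

7.277%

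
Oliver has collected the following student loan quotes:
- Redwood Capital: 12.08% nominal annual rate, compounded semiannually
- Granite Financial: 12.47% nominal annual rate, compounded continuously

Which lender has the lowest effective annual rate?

Redwood Capital

Redwood Capital: (1 + 0.1208/2)^2 − 1 = 12.445%
Granite Financial: e^0.1247 − 1 = 13.281%
The lowest effective annual rate is Redwood Capital at 12.445%.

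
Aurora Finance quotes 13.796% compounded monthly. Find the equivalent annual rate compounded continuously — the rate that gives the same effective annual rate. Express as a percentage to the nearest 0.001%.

EAR = (1 + 0.13796/12)^12 − 1 = 0.147027.
Equivalent continuous rate: r = ln(1 + 0.147027) = 0.137173 = 13.717%.

13.717%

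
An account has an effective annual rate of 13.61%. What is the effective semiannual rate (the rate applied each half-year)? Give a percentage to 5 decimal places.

The per-half-year rate i satisfies (1 + i)^2 = 1 + 0.1361.
i = 1.1361^(1/2) − 1 = 0.0658799 = 6.58799%.

6.58799%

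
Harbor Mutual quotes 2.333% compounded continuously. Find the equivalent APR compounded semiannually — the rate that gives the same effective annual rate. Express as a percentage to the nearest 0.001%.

EAR under continuous compounding: e^0.02333 − 1 = 0.023604.
Solve (1 + r/2)^2 = 1.023604: r/2 = 1.023604^(1/2) − 1 = 0.011733, so r = 0.023467 = 2.347%.

2.347%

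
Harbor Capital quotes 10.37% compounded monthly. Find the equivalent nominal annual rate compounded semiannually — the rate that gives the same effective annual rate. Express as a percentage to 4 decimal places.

EAR = (1 + 0.1037/12)^12 − 1 = 0.108774.
Solve (1 + r/2)^2 = 1.108774: r/2 = 1.108774^(1/2) − 1 = 0.052983, so r = 0.105966 = 10.5966%.

10.5966%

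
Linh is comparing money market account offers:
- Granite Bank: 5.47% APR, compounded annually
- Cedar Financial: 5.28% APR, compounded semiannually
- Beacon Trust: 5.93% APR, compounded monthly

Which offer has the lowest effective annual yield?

Granite Bank: compounded annually, EAR = 5.470%
Cedar Financial: (1 + 0.0528/2)^2 − 1 = 5.350%
Beacon Trust: (1 + 0.0593/12)^12 − 1 = 6.094%
The lowest effective annual rate is Cedar Financial at 5.350%.

Cedar Financial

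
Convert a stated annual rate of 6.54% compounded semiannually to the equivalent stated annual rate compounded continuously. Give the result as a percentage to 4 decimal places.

6.4353%

EAR = (1 + 0.0654/2)^2 − 1 = 0.066469.
Equivalent continuous rate: r = ln(1 + 0.066469) = 0.064353 = 6.4353%.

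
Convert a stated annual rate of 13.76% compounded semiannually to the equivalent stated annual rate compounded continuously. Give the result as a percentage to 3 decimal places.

EAR = (1 + 0.1376/2)^2 − 1 = 0.142333.
Equivalent continuous rate: r = ln(1 + 0.142333) = 0.133073 = 13.307%.

13.307%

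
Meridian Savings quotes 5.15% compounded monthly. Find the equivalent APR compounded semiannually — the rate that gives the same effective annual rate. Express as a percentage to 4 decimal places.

EAR = (1 + 0.0515/12)^12 − 1 = 0.052733.
Solve (1 + r/2)^2 = 1.052733: r/2 = 1.052733^(1/2) − 1 = 0.026028, so r = 0.052056 = 5.2056%.

5.2056%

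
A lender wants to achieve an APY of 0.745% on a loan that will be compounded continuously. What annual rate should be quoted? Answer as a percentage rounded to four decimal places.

Continuous: nominal r satisfies e^r − 1 = 0.00745.
r = ln(1 + 0.00745) = ln(1.00745) = 0.007422 = 0.7422%.

0.7422%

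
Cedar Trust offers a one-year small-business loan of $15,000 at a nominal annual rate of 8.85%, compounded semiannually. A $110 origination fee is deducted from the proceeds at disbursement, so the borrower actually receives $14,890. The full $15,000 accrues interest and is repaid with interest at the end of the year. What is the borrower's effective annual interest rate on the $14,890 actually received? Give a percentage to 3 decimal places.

9.851%

Amount owed after one year: 15,000 × (1 + 0.0885/2)^2 = 15,000 × 1.090458 = $16,356.87.
Effective rate on net proceeds: 16,356.87 / 14,890 − 1 = 0.098514 = 9.851%.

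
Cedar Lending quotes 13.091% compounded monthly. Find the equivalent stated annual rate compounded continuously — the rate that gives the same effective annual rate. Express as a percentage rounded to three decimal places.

EAR = (1 + 0.13091/12)^12 − 1 = 0.139057.
Equivalent continuous rate: r = ln(1 + 0.139057) = 0.130201 = 13.020%.

13.020%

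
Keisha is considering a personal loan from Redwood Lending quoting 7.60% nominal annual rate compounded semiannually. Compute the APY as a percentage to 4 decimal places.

7.7444%

EAR = (1 + 0.0760/2)^2 − 1.
= 1.077444 − 1 = 7.7444%.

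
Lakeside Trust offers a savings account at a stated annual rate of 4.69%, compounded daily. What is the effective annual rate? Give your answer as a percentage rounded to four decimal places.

EAR = (1 + 0.0469/365)^365 − 1.
= (1 + 0.000128)^365 − 1 = 1.048014 − 1 = 4.8014%.

4.8014%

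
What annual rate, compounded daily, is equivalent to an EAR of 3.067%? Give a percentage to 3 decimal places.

3.021%

(1 + r/365)^365 − 1 = 0.03067, so 1 + r/365 = 1.03067^(1/365).
r/365 = 0.000083, so r = 0.030210 = 3.021%.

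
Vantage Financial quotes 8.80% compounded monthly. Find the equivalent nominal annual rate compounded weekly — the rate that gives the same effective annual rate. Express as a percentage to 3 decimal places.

8.775%

EAR = (1 + 0.0880/12)^12 − 1 = 0.091638.
Solve (1 + r/52)^52 = 1.091638: r/52 = 1.091638^(1/52) − 1 = 0.001688, so r = 0.087753 = 8.775%.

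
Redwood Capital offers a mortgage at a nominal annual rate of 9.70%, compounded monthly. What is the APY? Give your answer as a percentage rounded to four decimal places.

EAR = (1 + 0.0970/12)^12 − 1.
= (1 + 0.008083)^12 − 1 = 1.101431 − 1 = 10.1431%.

10.1431%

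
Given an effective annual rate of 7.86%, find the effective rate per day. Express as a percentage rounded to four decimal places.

0.0207%

The per-day rate i satisfies (1 + i)^365 = 1 + 0.0786.
i = 1.0786^(1/365) − 1 = 0.0002073 = 0.0207%.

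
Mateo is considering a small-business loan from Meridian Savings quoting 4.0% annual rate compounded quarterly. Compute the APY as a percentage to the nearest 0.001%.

EAR = (1 + 0.040/4)^4 − 1.
= 1.040604 − 1 = 4.060%.

4.060%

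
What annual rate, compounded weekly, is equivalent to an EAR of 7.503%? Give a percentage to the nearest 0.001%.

7.240%

(1 + r/52)^52 − 1 = 0.07503, so 1 + r/52 = 1.07503^(1/52).
r/52 = 0.001392, so r = 0.072399 = 7.240%.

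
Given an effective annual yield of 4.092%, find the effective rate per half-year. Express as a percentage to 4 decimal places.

The per-half-year rate i satisfies (1 + i)^2 = 1 + 0.04092.
i = 1.04092^(1/2) − 1 = 0.0202549 = 2.0255%.

2.0255%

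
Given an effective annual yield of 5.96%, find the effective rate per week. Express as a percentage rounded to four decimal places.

The per-week rate i satisfies (1 + i)^52 = 1 + 0.0596.
i = 1.0596^(1/52) − 1 = 0.0011139 = 0.1114%.

0.1114%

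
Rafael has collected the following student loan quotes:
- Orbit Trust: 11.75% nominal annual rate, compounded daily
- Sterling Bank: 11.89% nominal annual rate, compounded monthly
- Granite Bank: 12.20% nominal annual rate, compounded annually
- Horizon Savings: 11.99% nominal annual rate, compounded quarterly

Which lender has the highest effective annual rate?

Orbit Trust: (1 + 0.1175/365)^365 − 1 = 12.466%
Sterling Bank: (1 + 0.1189/12)^12 − 1 = 12.560%
Granite Bank: compounded annually, EAR = 12.200%
Horizon Savings: (1 + 0.1199/4)^4 − 1 = 12.540%
The highest effective annual rate is Sterling Bank at 12.560%.

Sterling Bank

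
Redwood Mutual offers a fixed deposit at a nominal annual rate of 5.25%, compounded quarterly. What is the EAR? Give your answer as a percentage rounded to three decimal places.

EAR = (1 + 0.0525/4)^4 − 1.
= 1.053543 − 1 = 5.354%.

5.354%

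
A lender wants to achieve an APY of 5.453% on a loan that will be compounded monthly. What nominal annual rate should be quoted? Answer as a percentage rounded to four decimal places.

5.3213%

(1 + r/12)^12 − 1 = 0.05453, so 1 + r/12 = 1.05453^(1/12).
r/12 = 0.004434, so r = 0.053213 = 5.3213%.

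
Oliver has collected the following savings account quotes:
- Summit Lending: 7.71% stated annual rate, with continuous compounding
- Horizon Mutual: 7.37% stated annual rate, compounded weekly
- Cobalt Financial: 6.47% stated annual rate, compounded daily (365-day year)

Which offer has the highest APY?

Summit Lending: e^0.0771 − 1 = 8.015%
Horizon Mutual: (1 + 0.0737/52)^52 − 1 = 7.643%
Cobalt Financial: (1 + 0.0647/365)^365 − 1 = 6.683%
The highest effective annual rate is Summit Lending at 8.015%.

Summit Lending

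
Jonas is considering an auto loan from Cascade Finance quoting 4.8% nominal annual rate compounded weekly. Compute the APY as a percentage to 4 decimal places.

4.9147%

EAR = (1 + 0.048/52)^52 − 1.
= (1 + 0.000923)^52 − 1 = 1.049147 − 1 = 4.9147%.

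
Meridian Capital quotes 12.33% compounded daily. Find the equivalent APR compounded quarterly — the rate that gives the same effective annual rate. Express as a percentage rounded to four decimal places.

EAR = (1 + 0.1233/365)^365 − 1 = 0.131200.
Solve (1 + r/4)^4 = 1.131200: r/4 = 1.131200^(1/4) − 1 = 0.031300, so r = 0.125199 = 12.5199%.

12.5199%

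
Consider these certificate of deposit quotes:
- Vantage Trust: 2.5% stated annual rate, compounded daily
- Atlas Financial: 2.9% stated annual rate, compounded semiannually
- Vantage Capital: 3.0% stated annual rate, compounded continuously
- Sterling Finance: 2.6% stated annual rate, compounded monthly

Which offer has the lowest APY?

Vantage Trust: (1 + 0.025/365)^365 − 1 = 2.531%
Atlas Financial: (1 + 0.029/2)^2 − 1 = 2.921%
Vantage Capital: e^0.030 − 1 = 3.045%
Sterling Finance: (1 + 0.026/12)^12 − 1 = 2.631%
The lowest effective annual rate is Vantage Trust at 2.531%.

Vantage Trust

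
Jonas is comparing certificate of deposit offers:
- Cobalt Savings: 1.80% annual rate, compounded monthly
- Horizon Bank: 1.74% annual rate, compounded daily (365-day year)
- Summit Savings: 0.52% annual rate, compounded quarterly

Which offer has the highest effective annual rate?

Cobalt Savings: (1 + 0.0180/12)^12 − 1 = 1.815%
Horizon Bank: (1 + 0.0174/365)^365 − 1 = 1.755%
Summit Savings: (1 + 0.0052/4)^4 − 1 = 0.521%
The highest effective annual rate is Cobalt Savings at 1.815%.

Cobalt Savings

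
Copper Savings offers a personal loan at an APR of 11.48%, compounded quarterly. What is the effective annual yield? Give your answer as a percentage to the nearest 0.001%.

EAR = (1 + 0.1148/4)^4 − 1.
= (1 + 0.028700)^4 − 1 = 1.119837 − 1 = 11.984%.

11.984%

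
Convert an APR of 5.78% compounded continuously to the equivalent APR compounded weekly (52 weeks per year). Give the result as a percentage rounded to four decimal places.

EAR under continuous compounding: e^0.0578 − 1 = 0.059503.
Solve (1 + r/52)^52 = 1.059503: r/52 = 1.059503^(1/52) − 1 = 0.001112, so r = 0.057832 = 5.7832%.

5.7832%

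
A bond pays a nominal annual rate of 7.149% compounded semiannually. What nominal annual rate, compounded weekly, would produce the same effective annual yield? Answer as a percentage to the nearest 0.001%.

EAR = (1 + 0.07149/2)^2 − 1 = 0.072768.
Solve (1 + r/52)^52 = 1.072768: r/52 = 1.072768^(1/52) − 1 = 0.001352, so r = 0.070289 = 7.029%.

7.029%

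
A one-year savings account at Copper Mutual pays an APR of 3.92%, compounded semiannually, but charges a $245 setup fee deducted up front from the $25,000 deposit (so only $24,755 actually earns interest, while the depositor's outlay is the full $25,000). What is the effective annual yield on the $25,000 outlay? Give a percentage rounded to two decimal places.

Value after one year: 24,755 × (1 + 0.0392/2)^2 = 24,755 × 1.039584 = $25,734.91.
Effective yield on the $25,000 outlay: 25,734.91 / 25,000 − 1 = 0.029396 = 2.94%.

2.94%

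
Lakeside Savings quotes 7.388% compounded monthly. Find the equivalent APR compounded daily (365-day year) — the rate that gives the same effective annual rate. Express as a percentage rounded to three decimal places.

EAR = (1 + 0.07388/12)^12 − 1 = 0.076434.
Solve (1 + r/365)^365 = 1.076434: r/365 = 1.076434^(1/365) − 1 = 0.000202, so r = 0.073661 = 7.366%.

7.366%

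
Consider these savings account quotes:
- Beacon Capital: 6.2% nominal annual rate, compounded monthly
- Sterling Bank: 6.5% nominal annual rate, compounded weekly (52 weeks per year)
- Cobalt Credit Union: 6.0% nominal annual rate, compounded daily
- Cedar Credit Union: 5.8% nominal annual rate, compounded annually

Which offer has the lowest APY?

Cedar Credit Union

Beacon Capital: (1 + 0.062/12)^12 − 1 = 6.379%
Sterling Bank: (1 + 0.065/52)^52 − 1 = 6.712%
Cobalt Credit Union: (1 + 0.060/365)^365 − 1 = 6.183%
Cedar Credit Union: compounded annually, EAR = 5.800%
The lowest effective annual rate is Cedar Credit Union at 5.800%.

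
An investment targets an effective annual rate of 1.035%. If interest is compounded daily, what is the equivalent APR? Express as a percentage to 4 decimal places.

(1 + r/365)^365 − 1 = 0.01035, so 1 + r/365 = 1.01035^(1/365).
r/365 = 0.000028, so r = 0.010297 = 1.0297%.

1.0297%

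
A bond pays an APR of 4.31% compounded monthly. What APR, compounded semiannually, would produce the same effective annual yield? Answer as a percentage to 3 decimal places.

4.349%

EAR = (1 + 0.0431/12)^12 − 1 = 0.043962.
Solve (1 + r/2)^2 = 1.043962: r/2 = 1.043962^(1/2) − 1 = 0.021744, so r = 0.043489 = 4.349%.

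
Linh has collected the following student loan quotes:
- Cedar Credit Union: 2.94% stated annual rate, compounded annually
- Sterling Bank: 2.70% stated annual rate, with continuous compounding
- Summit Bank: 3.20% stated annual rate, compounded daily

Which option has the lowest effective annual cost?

Sterling Bank

Cedar Credit Union: compounded annually, EAR = 2.940%
Sterling Bank: e^0.0270 − 1 = 2.737%
Summit Bank: (1 + 0.0320/365)^365 − 1 = 3.252%
The lowest effective annual rate is Sterling Bank at 2.737%.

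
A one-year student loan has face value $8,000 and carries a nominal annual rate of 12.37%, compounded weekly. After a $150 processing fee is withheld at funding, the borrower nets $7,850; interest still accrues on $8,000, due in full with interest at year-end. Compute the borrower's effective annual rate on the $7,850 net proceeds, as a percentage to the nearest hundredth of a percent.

15.31%

Amount owed after one year: 8,000 × (1 + 0.1237/52)^52 = 8,000 × 1.131510 = $9,052.08.
Effective rate on net proceeds: 9,052.08 / 7,850 − 1 = 0.153131 = 15.31%.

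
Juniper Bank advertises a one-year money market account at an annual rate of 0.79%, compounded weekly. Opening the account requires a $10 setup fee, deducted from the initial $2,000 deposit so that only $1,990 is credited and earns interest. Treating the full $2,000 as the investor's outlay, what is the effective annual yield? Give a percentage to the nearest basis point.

0.29%

Value after one year: 1,990 × (1 + 0.0079/52)^52 = 1,990 × 1.007931 = $2,005.78.
Effective yield on the $2,000 outlay: 2,005.78 / 2,000 − 1 = 0.002891 = 0.29%.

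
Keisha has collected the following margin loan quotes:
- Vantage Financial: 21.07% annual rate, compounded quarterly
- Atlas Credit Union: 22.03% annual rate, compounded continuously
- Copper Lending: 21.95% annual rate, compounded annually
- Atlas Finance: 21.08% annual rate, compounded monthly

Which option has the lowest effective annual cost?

Vantage Financial: (1 + 0.2107/4)^4 − 1 = 22.794%
Atlas Credit Union: e^0.2203 − 1 = 24.645%
Copper Lending: compounded annually, EAR = 21.950%
Atlas Finance: (1 + 0.2108/12)^12 − 1 = 23.241%
The lowest effective annual rate is Copper Lending at 21.950%.

Copper Lending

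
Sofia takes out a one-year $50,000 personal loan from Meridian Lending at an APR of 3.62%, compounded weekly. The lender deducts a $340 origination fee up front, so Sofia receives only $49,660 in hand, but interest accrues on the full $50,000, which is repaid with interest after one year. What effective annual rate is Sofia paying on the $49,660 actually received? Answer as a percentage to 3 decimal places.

4.395%

Amount owed after one year: 50,000 × (1 + 0.0362/52)^52 = 50,000 × 1.036850 = $51,842.51.
Effective rate on net proceeds: 51,842.51 / 49,660 − 1 = 0.043949 = 4.395%.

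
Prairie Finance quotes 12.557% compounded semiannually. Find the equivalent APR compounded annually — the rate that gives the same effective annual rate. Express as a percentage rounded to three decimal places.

12.951%

EAR = (1 + 0.12557/2)^2 − 1 = 0.129512.
Compounded annually, the equivalent nominal rate is the EAR itself: 12.951%.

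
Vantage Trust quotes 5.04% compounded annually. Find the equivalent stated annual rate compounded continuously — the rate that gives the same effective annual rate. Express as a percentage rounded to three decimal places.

4.917%

Compounded annually, EAR = nominal = 0.050400.
Equivalent continuous rate: r = ln(1 + 0.050400) = 0.049171 = 4.917%.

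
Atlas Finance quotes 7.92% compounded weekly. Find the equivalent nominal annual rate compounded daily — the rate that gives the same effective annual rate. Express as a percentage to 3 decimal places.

EAR = (1 + 0.0792/52)^52 − 1 = 0.082356.
Solve (1 + r/365)^365 = 1.082356: r/365 = 1.082356^(1/365) − 1 = 0.000217, so r = 0.079148 = 7.915%.

7.915%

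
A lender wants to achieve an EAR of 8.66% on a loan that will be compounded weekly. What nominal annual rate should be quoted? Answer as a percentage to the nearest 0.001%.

8.312%

(1 + r/52)^52 − 1 = 0.0866, so 1 + r/52 = 1.0866^(1/52).
r/52 = 0.001598, so r = 0.083120 = 8.312%.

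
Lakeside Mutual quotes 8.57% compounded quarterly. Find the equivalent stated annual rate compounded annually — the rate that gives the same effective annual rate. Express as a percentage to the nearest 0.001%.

EAR = (1 + 0.0857/4)^4 − 1 = 0.088494.
Compounded annually, the equivalent nominal rate is the EAR itself: 8.849%.

8.849%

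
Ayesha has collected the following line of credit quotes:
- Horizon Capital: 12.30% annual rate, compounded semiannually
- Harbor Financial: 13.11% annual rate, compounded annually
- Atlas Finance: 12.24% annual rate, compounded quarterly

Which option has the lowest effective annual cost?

Horizon Capital: (1 + 0.1230/2)^2 − 1 = 12.678%
Harbor Financial: compounded annually, EAR = 13.110%
Atlas Finance: (1 + 0.1224/4)^4 − 1 = 12.813%
The lowest effective annual rate is Horizon Capital at 12.678%.

Horizon Capital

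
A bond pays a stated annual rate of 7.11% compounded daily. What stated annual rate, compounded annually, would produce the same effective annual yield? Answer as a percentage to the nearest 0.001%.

EAR = (1 + 0.0711/365)^365 − 1 = 0.073681.
Compounded annually, the equivalent nominal rate is the EAR itself: 7.368%.

7.368%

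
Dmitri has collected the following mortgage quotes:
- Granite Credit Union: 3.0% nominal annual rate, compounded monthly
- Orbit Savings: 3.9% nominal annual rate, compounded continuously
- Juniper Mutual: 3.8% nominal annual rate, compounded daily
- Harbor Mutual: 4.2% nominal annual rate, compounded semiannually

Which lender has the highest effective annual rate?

Harbor Mutual

Granite Credit Union: (1 + 0.030/12)^12 − 1 = 3.042%
Orbit Savings: e^0.039 − 1 = 3.977%
Juniper Mutual: (1 + 0.038/365)^365 − 1 = 3.873%
Harbor Mutual: (1 + 0.042/2)^2 − 1 = 4.244%
The highest effective annual rate is Harbor Mutual at 4.244%.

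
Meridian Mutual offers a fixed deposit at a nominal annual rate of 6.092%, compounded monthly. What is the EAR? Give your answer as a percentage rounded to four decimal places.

6.2650%

EAR = (1 + 0.06092/12)^12 − 1.
= (1 + 0.005077)^12 − 1 = 1.062650 − 1 = 6.2650%.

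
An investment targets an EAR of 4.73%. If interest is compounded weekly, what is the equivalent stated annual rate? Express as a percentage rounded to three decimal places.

4.624%

(1 + r/52)^52 − 1 = 0.0473, so 1 + r/52 = 1.0473^(1/52).
r/52 = 0.000889, so r = 0.046236 = 4.624%.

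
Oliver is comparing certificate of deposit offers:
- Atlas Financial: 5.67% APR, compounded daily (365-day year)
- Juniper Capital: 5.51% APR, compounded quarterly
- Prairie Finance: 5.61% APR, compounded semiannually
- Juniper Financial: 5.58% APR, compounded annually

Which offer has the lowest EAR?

Atlas Financial: (1 + 0.0567/365)^365 − 1 = 5.833%
Juniper Capital: (1 + 0.0551/4)^4 − 1 = 5.625%
Prairie Finance: (1 + 0.0561/2)^2 − 1 = 5.689%
Juniper Financial: compounded annually, EAR = 5.580%
The lowest effective annual rate is Juniper Financial at 5.580%.

Juniper Financial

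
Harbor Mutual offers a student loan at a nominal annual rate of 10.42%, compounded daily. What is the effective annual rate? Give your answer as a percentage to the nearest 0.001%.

EAR = (1 + 0.1042/365)^365 − 1.
= 1.109806 − 1 = 10.981%.

10.981%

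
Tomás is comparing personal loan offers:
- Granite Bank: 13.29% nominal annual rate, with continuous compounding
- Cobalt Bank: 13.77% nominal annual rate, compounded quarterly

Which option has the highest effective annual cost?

Cobalt Bank

Granite Bank: e^0.1329 − 1 = 14.214%
Cobalt Bank: (1 + 0.1377/4)^4 − 1 = 14.498%
The highest effective annual rate is Cobalt Bank at 14.498%.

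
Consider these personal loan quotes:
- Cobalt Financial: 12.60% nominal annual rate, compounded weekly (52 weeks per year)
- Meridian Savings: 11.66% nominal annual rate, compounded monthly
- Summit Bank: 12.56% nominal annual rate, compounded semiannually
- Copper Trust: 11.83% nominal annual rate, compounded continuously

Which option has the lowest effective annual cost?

Cobalt Financial: (1 + 0.1260/52)^52 − 1 = 13.411%
Meridian Savings: (1 + 0.1166/12)^12 − 1 = 12.304%
Summit Bank: (1 + 0.1256/2)^2 − 1 = 12.954%
Copper Trust: e^0.1183 − 1 = 12.558%
The lowest effective annual rate is Meridian Savings at 12.304%.

Meridian Savings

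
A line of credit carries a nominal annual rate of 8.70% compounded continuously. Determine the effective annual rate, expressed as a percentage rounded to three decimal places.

9.090%

With continuous compounding, EAR = e^0.0870 − 1.
e^0.0870 = 1.090897, so EAR = 0.090897 = 9.090%.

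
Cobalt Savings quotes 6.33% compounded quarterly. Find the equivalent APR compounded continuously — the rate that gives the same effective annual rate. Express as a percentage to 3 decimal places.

6.280%

EAR = (1 + 0.0633/4)^4 − 1 = 0.064818.
Equivalent continuous rate: r = ln(1 + 0.064818) = 0.062804 = 6.280%.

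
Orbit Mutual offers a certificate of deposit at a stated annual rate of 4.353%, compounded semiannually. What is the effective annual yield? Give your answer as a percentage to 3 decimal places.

EAR = (1 + 0.04353/2)^2 − 1.
= 1.044004 − 1 = 4.400%.

4.400%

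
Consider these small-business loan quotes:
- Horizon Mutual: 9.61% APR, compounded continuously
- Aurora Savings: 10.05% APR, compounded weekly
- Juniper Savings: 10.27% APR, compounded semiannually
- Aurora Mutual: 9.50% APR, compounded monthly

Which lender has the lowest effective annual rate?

Aurora Mutual

Horizon Mutual: e^0.0961 − 1 = 10.087%
Aurora Savings: (1 + 0.1005/52)^52 − 1 = 10.562%
Juniper Savings: (1 + 0.1027/2)^2 − 1 = 10.534%
Aurora Mutual: (1 + 0.0950/12)^12 − 1 = 9.925%
The lowest effective annual rate is Aurora Mutual at 9.925%.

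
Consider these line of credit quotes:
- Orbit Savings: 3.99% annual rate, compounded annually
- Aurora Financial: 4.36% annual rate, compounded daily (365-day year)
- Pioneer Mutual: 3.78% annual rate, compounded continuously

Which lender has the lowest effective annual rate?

Orbit Savings: compounded annually, EAR = 3.990%
Aurora Financial: (1 + 0.0436/365)^365 − 1 = 4.456%
Pioneer Mutual: e^0.0378 − 1 = 3.852%
The lowest effective annual rate is Pioneer Mutual at 3.852%.

Pioneer Mutual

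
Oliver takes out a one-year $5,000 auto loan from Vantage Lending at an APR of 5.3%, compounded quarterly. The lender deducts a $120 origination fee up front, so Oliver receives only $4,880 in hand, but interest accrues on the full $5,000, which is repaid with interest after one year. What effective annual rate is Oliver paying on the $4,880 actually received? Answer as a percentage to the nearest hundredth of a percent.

8.00%

Amount owed after one year: 5,000 × (1 + 0.053/4)^4 = 5,000 × 1.054063 = $5,270.31.
Effective rate on net proceeds: 5,270.31 / 4,880 − 1 = 0.079982 = 8.00%.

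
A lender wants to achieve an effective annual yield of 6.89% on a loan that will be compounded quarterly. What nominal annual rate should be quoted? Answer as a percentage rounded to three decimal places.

(1 + r/4)^4 − 1 = 0.0689, so 1 + r/4 = 1.0689^(1/4).
r/4 = 0.016797, so r = 0.067188 = 6.719%.

6.719%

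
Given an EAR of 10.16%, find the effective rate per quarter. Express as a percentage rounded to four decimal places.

2.4486%

The per-quarter rate i satisfies (1 + i)^4 = 1 + 0.1016.
i = 1.1016^(1/4) − 1 = 0.0244859 = 2.4486%.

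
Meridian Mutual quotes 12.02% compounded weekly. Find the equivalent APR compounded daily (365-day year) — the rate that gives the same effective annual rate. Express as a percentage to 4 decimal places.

12.0081%

EAR = (1 + 0.1202/52)^52 − 1 = 0.127566.
Solve (1 + r/365)^365 = 1.127566: r/365 = 1.127566^(1/365) − 1 = 0.000329, so r = 0.120081 = 12.0081%.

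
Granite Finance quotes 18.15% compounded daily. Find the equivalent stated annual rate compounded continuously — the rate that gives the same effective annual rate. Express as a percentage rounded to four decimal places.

18.1455%

EAR = (1 + 0.1815/365)^365 − 1 = 0.198960.
Equivalent continuous rate: r = ln(1 + 0.198960) = 0.181455 = 18.1455%.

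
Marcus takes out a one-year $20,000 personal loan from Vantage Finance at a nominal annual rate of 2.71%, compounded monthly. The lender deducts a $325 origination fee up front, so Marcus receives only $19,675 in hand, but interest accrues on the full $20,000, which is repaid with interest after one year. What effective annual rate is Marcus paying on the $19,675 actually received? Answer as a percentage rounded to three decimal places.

Amount owed after one year: 20,000 × (1 + 0.0271/12)^12 = 20,000 × 1.027439 = $20,548.78.
Effective rate on net proceeds: 20,548.78 / 19,675 − 1 = 0.044411 = 4.441%.

4.441%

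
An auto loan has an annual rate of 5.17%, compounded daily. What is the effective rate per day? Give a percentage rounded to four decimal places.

0.0142%

With a nominal annual rate compounded daily, the periodic rate is the nominal rate divided by 365.
i = 0.0517 / 365 = 0.0001416 = 0.0142%.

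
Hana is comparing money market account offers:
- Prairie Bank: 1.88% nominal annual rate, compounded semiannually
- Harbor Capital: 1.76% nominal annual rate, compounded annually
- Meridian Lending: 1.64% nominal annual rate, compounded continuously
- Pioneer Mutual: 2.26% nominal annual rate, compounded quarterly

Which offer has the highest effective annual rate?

Prairie Bank: (1 + 0.0188/2)^2 − 1 = 1.889%
Harbor Capital: compounded annually, EAR = 1.760%
Meridian Lending: e^0.0164 − 1 = 1.654%
Pioneer Mutual: (1 + 0.0226/4)^4 − 1 = 2.279%
The highest effective annual rate is Pioneer Mutual at 2.279%.

Pioneer Mutual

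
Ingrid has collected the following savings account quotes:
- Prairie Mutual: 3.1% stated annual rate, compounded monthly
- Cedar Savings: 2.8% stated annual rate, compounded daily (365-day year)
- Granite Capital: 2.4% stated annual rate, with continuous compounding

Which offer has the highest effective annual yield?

Prairie Mutual

Prairie Mutual: (1 + 0.031/12)^12 − 1 = 3.144%
Cedar Savings: (1 + 0.028/365)^365 − 1 = 2.839%
Granite Capital: e^0.024 − 1 = 2.429%
The highest effective annual rate is Prairie Mutual at 3.144%.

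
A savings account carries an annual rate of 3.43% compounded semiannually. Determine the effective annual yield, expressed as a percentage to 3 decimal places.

3.459%

EAR = (1 + 0.0343/2)^2 − 1.
= 1.034594 − 1 = 3.459%.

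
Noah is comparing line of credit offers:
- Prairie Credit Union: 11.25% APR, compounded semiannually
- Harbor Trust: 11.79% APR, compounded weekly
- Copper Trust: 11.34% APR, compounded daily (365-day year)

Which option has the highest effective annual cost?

Prairie Credit Union: (1 + 0.1125/2)^2 − 1 = 11.566%
Harbor Trust: (1 + 0.1179/52)^52 − 1 = 12.498%
Copper Trust: (1 + 0.1134/365)^365 − 1 = 12.006%
The highest effective annual rate is Harbor Trust at 12.498%.

Harbor Trust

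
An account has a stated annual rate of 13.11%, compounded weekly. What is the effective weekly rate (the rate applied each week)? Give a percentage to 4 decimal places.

With a nominal annual rate compounded weekly, the periodic rate is the nominal rate divided by 52.
i = 0.1311 / 52 = 0.0025212 = 0.2521%.

0.2521%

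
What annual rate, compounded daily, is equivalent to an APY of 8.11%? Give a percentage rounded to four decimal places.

7.7987%

(1 + r/365)^365 − 1 = 0.0811, so 1 + r/365 = 1.0811^(1/365).
r/365 = 0.000214, so r = 0.077987 = 7.7987%.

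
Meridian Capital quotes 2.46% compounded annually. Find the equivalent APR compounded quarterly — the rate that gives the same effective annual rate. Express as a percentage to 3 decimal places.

2.438%

Compounded annually, EAR = nominal = 0.024600.
Solve (1 + r/4)^4 = 1.024600: r/4 = 1.024600^(1/4) − 1 = 0.006094, so r = 0.024376 = 2.438%.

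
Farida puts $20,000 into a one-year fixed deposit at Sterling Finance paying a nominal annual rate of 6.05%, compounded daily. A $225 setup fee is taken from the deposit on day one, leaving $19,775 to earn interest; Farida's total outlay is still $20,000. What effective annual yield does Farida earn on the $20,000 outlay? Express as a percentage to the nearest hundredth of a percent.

5.04%

Value after one year: 19,775 × (1 + 0.0605/365)^365 = 19,775 × 1.062362 = $21,008.21.
Effective yield on the $20,000 outlay: 21,008.21 / 20,000 − 1 = 0.050411 = 5.04%.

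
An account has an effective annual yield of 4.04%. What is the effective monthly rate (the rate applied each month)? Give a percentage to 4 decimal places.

0.3306%

The per-month rate i satisfies (1 + i)^12 = 1 + 0.0404.
i = 1.0404^(1/12) − 1 = 0.0033059 = 0.3306%.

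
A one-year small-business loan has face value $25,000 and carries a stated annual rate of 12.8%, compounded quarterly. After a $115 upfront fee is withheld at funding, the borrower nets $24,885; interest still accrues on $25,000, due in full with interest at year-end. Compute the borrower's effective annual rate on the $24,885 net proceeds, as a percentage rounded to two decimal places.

13.95%

Amount owed after one year: 25,000 × (1 + 0.128/4)^4 = 25,000 × 1.134276 = $28,356.90.
Effective rate on net proceeds: 28,356.90 / 24,885 − 1 = 0.139518 = 13.95%.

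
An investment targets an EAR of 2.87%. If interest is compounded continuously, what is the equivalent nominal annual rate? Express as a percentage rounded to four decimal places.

2.8296%

Continuous: nominal r satisfies e^r − 1 = 0.0287.
r = ln(1 + 0.0287) = ln(1.0287) = 0.028296 = 2.8296%.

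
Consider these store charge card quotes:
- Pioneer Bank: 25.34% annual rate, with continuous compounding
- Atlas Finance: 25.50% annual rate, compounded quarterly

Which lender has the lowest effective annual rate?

Atlas Finance

Pioneer Bank: e^0.2534 − 1 = 28.840%
Atlas Finance: (1 + 0.2550/4)^4 − 1 = 28.044%
The lowest effective annual rate is Atlas Finance at 28.044%.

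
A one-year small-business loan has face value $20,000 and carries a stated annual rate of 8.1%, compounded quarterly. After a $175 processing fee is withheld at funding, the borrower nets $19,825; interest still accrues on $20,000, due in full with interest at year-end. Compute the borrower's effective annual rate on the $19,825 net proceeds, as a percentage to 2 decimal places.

Amount owed after one year: 20,000 × (1 + 0.081/4)^4 = 20,000 × 1.083494 = $21,669.88.
Effective rate on net proceeds: 21,669.88 / 19,825 − 1 = 0.093058 = 9.31%.

9.31%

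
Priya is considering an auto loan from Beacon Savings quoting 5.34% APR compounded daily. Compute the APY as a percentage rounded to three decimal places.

EAR = (1 + 0.0534/365)^365 − 1.
= (1 + 0.000146)^365 − 1 = 1.054847 − 1 = 5.485%.

5.485%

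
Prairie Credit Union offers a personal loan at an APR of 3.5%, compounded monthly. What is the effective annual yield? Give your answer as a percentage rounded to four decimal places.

3.5567%

EAR = (1 + 0.035/12)^12 − 1.
= 1.035567 − 1 = 3.5567%.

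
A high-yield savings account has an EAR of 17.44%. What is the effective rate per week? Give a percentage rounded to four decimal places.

0.3096%

The per-week rate i satisfies (1 + i)^52 = 1 + 0.1744.
i = 1.1744^(1/52) − 1 = 0.0030963 = 0.3096%.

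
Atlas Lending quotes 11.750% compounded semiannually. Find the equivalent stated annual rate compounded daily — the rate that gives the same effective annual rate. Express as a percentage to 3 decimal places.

11.420%

EAR = (1 + 0.11750/2)^2 − 1 = 0.120952.
Solve (1 + r/365)^365 = 1.120952: r/365 = 1.120952^(1/365) − 1 = 0.000313, so r = 0.114196 = 11.420%.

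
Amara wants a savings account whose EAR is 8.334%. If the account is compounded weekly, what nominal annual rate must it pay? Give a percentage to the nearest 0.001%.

(1 + r/52)^52 − 1 = 0.08334, so 1 + r/52 = 1.08334^(1/52).
r/52 = 0.001541, so r = 0.080111 = 8.011%.

8.011%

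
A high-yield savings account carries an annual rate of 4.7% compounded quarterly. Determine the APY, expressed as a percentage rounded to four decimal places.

EAR = (1 + 0.047/4)^4 − 1.
= (1 + 0.011750)^4 − 1 = 1.047835 − 1 = 4.7835%.

4.7835%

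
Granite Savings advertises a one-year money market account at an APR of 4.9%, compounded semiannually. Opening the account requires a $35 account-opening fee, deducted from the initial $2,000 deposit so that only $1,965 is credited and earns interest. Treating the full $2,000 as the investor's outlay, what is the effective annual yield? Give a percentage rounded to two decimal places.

3.12%

Value after one year: 1,965 × (1 + 0.049/2)^2 = 1,965 × 1.049600 = $2,062.46.
Effective yield on the $2,000 outlay: 2,062.46 / 2,000 − 1 = 0.031232 = 3.12%.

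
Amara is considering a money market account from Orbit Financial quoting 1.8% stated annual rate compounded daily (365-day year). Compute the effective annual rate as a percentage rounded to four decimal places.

1.8163%

EAR = (1 + 0.018/365)^365 − 1.
= 1.018163 − 1 = 1.8163%.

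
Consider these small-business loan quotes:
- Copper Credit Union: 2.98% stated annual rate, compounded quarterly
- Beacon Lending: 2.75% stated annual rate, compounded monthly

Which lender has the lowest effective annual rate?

Beacon Lending

Copper Credit Union: (1 + 0.0298/4)^4 − 1 = 3.013%
Beacon Lending: (1 + 0.0275/12)^12 − 1 = 2.785%
The lowest effective annual rate is Beacon Lending at 2.785%.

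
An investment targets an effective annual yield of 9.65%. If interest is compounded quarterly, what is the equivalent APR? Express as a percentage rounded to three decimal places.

(1 + r/4)^4 − 1 = 0.0965, so 1 + r/4 = 1.0965^(1/4).
r/4 = 0.023298, so r = 0.093192 = 9.319%.

9.319%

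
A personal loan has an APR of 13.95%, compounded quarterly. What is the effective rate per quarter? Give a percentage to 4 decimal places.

With a nominal annual rate compounded quarterly, the periodic rate is the nominal rate divided by 4.
i = 0.1395 / 4 = 0.0348750 = 3.4875%.

3.4875%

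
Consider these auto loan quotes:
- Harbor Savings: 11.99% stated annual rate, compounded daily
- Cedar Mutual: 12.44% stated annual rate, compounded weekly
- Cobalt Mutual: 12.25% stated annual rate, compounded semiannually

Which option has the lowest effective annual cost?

Cobalt Mutual

Harbor Savings: (1 + 0.1199/365)^365 − 1 = 12.736%
Cedar Mutual: (1 + 0.1244/52)^52 − 1 = 13.230%
Cobalt Mutual: (1 + 0.1225/2)^2 − 1 = 12.625%
The lowest effective annual rate is Cobalt Mutual at 12.625%.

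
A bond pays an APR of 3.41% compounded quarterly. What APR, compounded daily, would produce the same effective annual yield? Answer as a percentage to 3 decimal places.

3.396%

EAR = (1 + 0.0341/4)^4 − 1 = 0.034539.
Solve (1 + r/365)^365 = 1.034539: r/365 = 1.034539^(1/365) − 1 = 0.000093, so r = 0.033957 = 3.396%.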